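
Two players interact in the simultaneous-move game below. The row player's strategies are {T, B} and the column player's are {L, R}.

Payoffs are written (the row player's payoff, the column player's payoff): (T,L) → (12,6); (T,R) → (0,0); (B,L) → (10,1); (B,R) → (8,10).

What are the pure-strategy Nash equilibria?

(T, L): the row player gets 12 ≥ 10 from B, and the column player gets 6 ≥ 0 from R — Nash equilibrium.
(T, R): the row player prefers B (8 > 0); the column player prefers L (6 > 0) — not an equilibrium.
(B, L): the row player prefers T (12 > 10); the column player prefers R (10 > 1) — not an equilibrium.
(B, R): the row player gets 8 ≥ 0 from T, and the column player gets 10 ≥ 1 from L — Nash equilibrium.

(T, L) and (B, R)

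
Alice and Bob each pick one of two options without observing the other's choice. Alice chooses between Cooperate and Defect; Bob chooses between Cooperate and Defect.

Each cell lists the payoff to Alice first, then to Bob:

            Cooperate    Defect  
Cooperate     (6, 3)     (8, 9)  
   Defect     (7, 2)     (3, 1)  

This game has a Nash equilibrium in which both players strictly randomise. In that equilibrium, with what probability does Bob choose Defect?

Let c be the probability that Bob plays Cooperate. In a completely mixed equilibrium, Alice must be indifferent between Cooperate and Defect.
Alice's expected payoff from Cooperate is 6c + 8(1−c); from Defect it is 7c + 3(1−c).
Setting these equal: −2c + 8 = 4c + 3, so c = 5/6.
Therefore Bob plays Defect with probability 1 − 5/6 = 1/6.

1/6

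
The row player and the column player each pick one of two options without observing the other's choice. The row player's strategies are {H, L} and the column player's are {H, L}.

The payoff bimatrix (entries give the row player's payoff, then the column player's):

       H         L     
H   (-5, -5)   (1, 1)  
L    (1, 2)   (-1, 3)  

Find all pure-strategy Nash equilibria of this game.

(H, H): the row player prefers L (1 > -5); the column player prefers L (1 > -5) — not an equilibrium.
(H, L): the row player gets 1 ≥ -1 from L, and the column player gets 1 ≥ -5 from H — Nash equilibrium.
(L, H): the column player prefers L (3 > 2) — not an equilibrium.
(L, L): the row player prefers H (1 > -1) — not an equilibrium.

(H, L)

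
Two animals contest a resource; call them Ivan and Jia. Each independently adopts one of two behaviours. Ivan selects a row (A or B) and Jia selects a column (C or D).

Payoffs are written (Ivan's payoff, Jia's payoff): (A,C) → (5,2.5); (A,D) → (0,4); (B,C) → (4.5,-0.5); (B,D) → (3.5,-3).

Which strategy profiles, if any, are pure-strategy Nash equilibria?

(A, C): Jia prefers D (4 > 2.5) — not an equilibrium.
(A, D): Ivan prefers B (3.5 > 0) — not an equilibrium.
(B, C): Ivan prefers A (5 > 4.5) — not an equilibrium.
(B, D): Jia prefers C (-0.5 > -3) — not an equilibrium.

none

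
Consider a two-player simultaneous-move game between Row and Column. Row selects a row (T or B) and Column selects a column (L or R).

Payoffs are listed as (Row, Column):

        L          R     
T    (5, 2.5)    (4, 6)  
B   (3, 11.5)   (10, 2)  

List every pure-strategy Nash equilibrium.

(T, L): Column prefers R (6 > 2.5) — not an equilibrium.
(T, R): Row prefers B (10 > 4) — not an equilibrium.
(B, L): Row prefers T (5 > 3) — not an equilibrium.
(B, R): Column prefers L (11.5 > 2) — not an equilibrium.

none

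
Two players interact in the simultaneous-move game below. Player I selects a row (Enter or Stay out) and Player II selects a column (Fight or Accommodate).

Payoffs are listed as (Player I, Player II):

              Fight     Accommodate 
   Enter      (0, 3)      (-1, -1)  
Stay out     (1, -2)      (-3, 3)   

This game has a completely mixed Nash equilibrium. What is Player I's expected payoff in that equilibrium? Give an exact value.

First find q, the probability Player II plays Fight, from Player I's indifference between Enter and Stay out: −(1−q) = q − 3(1−q), giving q = 2/3.
Since Player I is indifferent in equilibrium, Player I's expected payoff equals the payoff from either row against (2/3, 1/3). Using Enter: −(1/3) = -1/3.

-1/3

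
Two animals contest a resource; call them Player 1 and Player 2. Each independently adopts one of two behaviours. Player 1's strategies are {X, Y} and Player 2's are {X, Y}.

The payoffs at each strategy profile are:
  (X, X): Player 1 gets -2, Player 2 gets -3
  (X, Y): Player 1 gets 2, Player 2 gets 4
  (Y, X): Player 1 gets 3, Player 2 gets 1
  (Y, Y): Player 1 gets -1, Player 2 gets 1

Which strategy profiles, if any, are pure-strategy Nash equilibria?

(X, X): Player 1 prefers Y (3 > -2); Player 2 prefers Y (4 > -3) — not an equilibrium.
(X, Y): Player 1 gets 2 ≥ -1 from Y, and Player 2 gets 4 ≥ -3 from X — Nash equilibrium.
(Y, X): Player 1 gets 3 ≥ -2 from X, and Player 2 gets 1 ≥ 1 from Y — Nash equilibrium.
(Y, Y): Player 1 prefers X (2 > -1) — not an equilibrium.

(X, Y) and (Y, X)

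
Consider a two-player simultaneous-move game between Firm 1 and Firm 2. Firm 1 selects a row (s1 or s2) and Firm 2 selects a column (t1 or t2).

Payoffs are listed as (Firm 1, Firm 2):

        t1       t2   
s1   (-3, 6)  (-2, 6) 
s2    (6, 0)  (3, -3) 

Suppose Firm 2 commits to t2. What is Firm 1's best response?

Against t2, Firm 1 earns -2 from s1 and 3 from s2.
So s2 is the best response.

s2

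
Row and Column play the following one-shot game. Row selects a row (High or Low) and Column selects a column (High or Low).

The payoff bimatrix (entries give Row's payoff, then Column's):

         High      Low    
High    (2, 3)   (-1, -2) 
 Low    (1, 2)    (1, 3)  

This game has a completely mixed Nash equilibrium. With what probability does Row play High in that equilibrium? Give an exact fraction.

Let r be the probability that Row plays High. In a completely mixed equilibrium, Column must be indifferent between High and Low.
Column's expected payoff from High is 3r + 2(1−r); from Low it is −2r + 3(1−r).
Setting these equal: r + 2 = −5r + 3, so r = 1/6.

1/6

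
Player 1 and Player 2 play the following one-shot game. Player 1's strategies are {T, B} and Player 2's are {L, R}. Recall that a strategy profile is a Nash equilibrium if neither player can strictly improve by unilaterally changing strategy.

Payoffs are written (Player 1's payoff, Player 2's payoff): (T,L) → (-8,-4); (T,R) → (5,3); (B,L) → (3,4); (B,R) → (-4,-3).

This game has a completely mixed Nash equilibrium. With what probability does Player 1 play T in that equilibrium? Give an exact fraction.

1/2

Let r be the probability that Player 1 plays T. In a completely mixed equilibrium, Player 2 must be indifferent between L and R.
Player 2's expected payoff from L is −4r + 4(1−r); from R it is 3r − 3(1−r).
Setting these equal: −8r + 4 = 6r − 3, so r = 1/2.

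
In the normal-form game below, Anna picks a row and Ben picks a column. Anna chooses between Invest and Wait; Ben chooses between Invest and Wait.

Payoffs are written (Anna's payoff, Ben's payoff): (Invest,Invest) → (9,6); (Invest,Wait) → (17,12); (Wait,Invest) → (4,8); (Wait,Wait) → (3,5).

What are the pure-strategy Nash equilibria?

(Invest, Wait)

(Invest, Invest): Ben prefers Wait (12 > 6) — not an equilibrium.
(Invest, Wait): Anna gets 17 ≥ 3 from Wait, and Ben gets 12 ≥ 6 from Invest — Nash equilibrium.
(Wait, Invest): Anna prefers Invest (9 > 4) — not an equilibrium.
(Wait, Wait): Anna prefers Invest (17 > 3); Ben prefers Invest (8 > 5) — not an equilibrium.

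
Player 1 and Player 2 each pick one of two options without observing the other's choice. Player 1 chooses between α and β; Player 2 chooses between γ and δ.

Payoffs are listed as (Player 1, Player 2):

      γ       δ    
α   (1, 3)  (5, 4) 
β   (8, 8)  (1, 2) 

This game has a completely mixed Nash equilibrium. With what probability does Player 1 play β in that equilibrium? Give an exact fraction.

Let x be the probability that Player 1 plays α. In a completely mixed equilibrium, Player 2 must be indifferent between γ and δ.
Player 2's expected payoff from γ is 3x + 8(1−x); from δ it is 4x + 2(1−x).
Setting these equal: −5x + 8 = 2x + 2, so x = 6/7.
Therefore Player 1 plays β with probability 1 − 6/7 = 1/7.

1/7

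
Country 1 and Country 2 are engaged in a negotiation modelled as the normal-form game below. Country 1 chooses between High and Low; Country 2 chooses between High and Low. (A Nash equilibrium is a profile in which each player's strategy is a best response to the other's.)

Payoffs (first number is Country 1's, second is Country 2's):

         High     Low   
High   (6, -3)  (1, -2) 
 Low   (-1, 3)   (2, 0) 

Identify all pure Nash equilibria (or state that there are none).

none

(High, High): Country 2 prefers Low (-2 > -3) — not an equilibrium.
(High, Low): Country 1 prefers Low (2 > 1) — not an equilibrium.
(Low, High): Country 1 prefers High (6 > -1) — not an equilibrium.
(Low, Low): Country 2 prefers High (3 > 0) — not an equilibrium.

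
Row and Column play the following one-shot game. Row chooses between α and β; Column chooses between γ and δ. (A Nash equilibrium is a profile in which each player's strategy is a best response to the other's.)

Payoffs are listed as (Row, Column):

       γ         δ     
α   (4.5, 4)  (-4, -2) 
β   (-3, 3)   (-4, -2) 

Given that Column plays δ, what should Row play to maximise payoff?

either — both α and β are best responses

Against δ, Row earns -4 from α and -4 from β.
So either strategy is a best response.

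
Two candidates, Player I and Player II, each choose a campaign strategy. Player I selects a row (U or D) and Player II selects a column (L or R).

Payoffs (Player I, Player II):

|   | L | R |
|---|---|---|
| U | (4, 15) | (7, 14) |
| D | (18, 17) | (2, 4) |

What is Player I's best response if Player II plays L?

D

Against L, Player I earns 4 from U and 18 from D.
So D is the best response.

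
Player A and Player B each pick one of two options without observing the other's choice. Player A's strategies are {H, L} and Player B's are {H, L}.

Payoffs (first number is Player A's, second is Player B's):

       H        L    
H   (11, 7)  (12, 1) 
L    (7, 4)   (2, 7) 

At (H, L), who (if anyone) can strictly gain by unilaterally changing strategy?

Player B

Player A at (H, L) earns 12; deviating to L yields 2 — not better.
Player B earns 1; deviating to H yields 7 — a strict improvement.
Only Player B has a strictly profitable deviation.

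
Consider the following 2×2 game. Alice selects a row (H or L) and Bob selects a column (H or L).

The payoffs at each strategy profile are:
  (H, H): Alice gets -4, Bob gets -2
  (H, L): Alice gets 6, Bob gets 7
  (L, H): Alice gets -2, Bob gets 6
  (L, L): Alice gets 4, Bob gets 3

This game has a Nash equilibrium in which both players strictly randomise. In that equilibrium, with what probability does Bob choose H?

1/2

Let y be the probability that Bob plays H. In a completely mixed equilibrium, Alice must be indifferent between H and L.
Alice's expected payoff from H is −4y + 6(1−y); from L it is −2y + 4(1−y).
Setting these equal: −10y + 6 = −6y + 4, so y = 1/2.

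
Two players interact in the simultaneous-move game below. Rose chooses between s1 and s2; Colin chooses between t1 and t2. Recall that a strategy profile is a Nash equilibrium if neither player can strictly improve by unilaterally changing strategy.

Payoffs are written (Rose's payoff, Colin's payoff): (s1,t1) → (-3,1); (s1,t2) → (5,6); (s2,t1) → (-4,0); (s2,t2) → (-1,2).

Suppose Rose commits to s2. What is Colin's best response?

Against s2, Colin earns 0 from t1 and 2 from t2.
So t2 is the best response.

t2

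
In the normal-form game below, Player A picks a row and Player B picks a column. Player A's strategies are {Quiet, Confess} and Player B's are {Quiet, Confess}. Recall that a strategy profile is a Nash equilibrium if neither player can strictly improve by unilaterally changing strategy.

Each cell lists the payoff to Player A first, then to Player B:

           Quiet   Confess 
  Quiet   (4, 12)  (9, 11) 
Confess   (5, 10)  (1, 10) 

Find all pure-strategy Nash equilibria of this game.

(Quiet, Quiet): Player A prefers Confess (5 > 4) — not an equilibrium.
(Quiet, Confess): Player B prefers Quiet (12 > 11) — not an equilibrium.
(Confess, Quiet): Player A gets 5 ≥ 4 from Quiet, and Player B gets 10 ≥ 10 from Confess — Nash equilibrium.
(Confess, Confess): Player A prefers Quiet (9 > 1) — not an equilibrium.

(Confess, Quiet)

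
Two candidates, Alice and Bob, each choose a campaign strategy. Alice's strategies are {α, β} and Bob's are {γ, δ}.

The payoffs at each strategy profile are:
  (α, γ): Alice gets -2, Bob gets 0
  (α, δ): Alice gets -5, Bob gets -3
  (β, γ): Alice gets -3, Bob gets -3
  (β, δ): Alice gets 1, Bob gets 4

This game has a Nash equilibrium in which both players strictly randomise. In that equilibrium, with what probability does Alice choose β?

Let x be the probability that Alice plays α. In a completely mixed equilibrium, Bob must be indifferent between γ and δ.
Bob's expected payoff from γ is −3(1−x); from δ it is −3x + 4(1−x).
Setting these equal: 3x − 3 = −7x + 4, so x = 7/10.
Therefore Alice plays β with probability 1 − 7/10 = 3/10.

3/10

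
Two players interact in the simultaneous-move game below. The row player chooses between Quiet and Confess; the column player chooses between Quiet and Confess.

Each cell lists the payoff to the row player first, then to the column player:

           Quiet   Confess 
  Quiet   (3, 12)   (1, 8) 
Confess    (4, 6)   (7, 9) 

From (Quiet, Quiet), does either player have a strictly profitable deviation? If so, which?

The row player at (Quiet, Quiet) earns 3; deviating to Confess yields 4 — a strict improvement.
The column player earns 12; deviating to Confess yields 8 — not better.
Only the row player has a strictly profitable deviation.

The row player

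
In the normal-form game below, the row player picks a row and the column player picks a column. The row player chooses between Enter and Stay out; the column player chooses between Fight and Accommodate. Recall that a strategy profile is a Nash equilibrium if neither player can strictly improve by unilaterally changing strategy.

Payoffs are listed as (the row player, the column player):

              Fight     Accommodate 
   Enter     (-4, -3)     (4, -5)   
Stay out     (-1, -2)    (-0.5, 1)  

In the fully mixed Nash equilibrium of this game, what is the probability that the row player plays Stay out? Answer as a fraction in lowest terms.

2/5

Let x be the probability that the row player plays Enter. In a completely mixed equilibrium, the column player must be indifferent between Fight and Accommodate.
The column player's expected payoff from Fight is −3x − 2(1−x); from Accommodate it is −5x + (1−x).
Setting these equal: −x − 2 = −6x + 1, so x = 3/5.
Therefore the row player plays Stay out with probability 1 − 3/5 = 2/5.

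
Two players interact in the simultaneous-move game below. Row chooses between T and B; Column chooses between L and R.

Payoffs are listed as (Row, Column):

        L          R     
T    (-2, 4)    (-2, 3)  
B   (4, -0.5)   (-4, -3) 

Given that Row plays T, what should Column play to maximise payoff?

Against T, Column earns 4 from L and 3 from R.
So L is the best response.

L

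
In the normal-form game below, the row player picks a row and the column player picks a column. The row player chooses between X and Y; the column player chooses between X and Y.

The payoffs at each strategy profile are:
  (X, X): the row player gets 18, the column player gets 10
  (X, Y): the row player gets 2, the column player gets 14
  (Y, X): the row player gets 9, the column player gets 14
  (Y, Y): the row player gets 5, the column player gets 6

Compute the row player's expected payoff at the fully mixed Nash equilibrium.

6

First find q, the probability the column player plays X, from the row player's indifference between X and Y: 18q + 2(1−q) = 9q + 5(1−q), giving q = 1/4.
Since the row player is indifferent in equilibrium, the row player's expected payoff equals the payoff from either row against (1/4, 3/4). Using X: 18(1/4) + 2(3/4) = 6.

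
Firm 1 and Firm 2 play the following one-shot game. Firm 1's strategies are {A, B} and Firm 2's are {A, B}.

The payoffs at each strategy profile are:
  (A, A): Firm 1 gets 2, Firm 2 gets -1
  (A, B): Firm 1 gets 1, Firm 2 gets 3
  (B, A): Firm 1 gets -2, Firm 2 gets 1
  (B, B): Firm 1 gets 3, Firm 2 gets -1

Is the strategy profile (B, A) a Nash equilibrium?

No

At (B, A), Firm 1 earns -2; switching to A would give 2, so Firm 1 would deviate.
Firm 2 earns 1; switching to B would give -1, so Firm 2 has no profitable deviation.
Since at least one player can profitably deviate, this is not a Nash equilibrium.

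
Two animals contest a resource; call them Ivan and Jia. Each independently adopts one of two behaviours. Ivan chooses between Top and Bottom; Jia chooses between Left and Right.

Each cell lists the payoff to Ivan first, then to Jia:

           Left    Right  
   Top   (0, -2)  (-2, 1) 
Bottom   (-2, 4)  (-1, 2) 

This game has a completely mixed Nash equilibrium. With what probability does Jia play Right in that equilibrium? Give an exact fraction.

2/3

Let c be the probability that Jia plays Left. In a completely mixed equilibrium, Ivan must be indifferent between Top and Bottom.
Ivan's expected payoff from Top is −2(1−c); from Bottom it is −2c − (1−c).
Setting these equal: 2c − 2 = −c − 1, so c = 1/3.
Therefore Jia plays Right with probability 1 − 1/3 = 2/3.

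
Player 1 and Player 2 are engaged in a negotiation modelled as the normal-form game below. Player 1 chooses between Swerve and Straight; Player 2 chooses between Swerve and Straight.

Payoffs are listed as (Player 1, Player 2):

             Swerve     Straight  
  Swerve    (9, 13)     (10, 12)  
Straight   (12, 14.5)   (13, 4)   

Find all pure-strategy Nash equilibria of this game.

(Straight, Swerve)

(Swerve, Swerve): Player 1 prefers Straight (12 > 9) — not an equilibrium.
(Swerve, Straight): Player 1 prefers Straight (13 > 10); Player 2 prefers Swerve (13 > 12) — not an equilibrium.
(Straight, Swerve): Player 1 gets 12 ≥ 9 from Swerve, and Player 2 gets 14.5 ≥ 4 from Straight — Nash equilibrium.
(Straight, Straight): Player 2 prefers Swerve (14.5 > 4) — not an equilibrium.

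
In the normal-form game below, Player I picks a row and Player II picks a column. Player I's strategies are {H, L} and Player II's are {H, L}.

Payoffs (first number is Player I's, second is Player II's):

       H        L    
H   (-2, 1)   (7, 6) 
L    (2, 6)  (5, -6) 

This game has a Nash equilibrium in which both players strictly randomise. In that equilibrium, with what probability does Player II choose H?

Let y be the probability that Player II plays H. In a completely mixed equilibrium, Player I must be indifferent between H and L.
Player I's expected payoff from H is −2y + 7(1−y); from L it is 2y + 5(1−y).
Setting these equal: −9y + 7 = −3y + 5, so y = 1/3.

1/3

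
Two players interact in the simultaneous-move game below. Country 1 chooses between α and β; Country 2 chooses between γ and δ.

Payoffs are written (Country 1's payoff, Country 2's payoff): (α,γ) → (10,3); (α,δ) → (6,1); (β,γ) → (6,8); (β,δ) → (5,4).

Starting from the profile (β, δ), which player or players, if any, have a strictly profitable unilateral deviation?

Both

Country 1 at (β, δ) earns 5; deviating to α yields 6 — a strict improvement.
Country 2 earns 4; deviating to γ yields 8 — a strict improvement.
Both Country 1 and Country 2 have strictly profitable deviations.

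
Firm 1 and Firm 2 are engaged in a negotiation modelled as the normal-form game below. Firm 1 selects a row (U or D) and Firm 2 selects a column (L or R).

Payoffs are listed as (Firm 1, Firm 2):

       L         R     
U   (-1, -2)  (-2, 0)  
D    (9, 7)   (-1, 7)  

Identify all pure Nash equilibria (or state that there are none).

(D, L) and (D, R)

(U, L): Firm 1 prefers D (9 > -1); Firm 2 prefers R (0 > -2) — not an equilibrium.
(U, R): Firm 1 prefers D (-1 > -2) — not an equilibrium.
(D, L): Firm 1 gets 9 ≥ -1 from U, and Firm 2 gets 7 ≥ 7 from R — Nash equilibrium.
(D, R): Firm 1 gets -1 ≥ -2 from U, and Firm 2 gets 7 ≥ 7 from L — Nash equilibrium.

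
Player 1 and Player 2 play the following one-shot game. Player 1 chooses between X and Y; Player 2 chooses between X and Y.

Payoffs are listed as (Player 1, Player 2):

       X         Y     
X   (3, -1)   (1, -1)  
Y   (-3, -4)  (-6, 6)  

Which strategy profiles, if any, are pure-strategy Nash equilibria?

(X, X) and (X, Y)

(X, X): Player 1 gets 3 ≥ -3 from Y, and Player 2 gets -1 ≥ -1 from Y — Nash equilibrium.
(X, Y): Player 1 gets 1 ≥ -6 from Y, and Player 2 gets -1 ≥ -1 from X — Nash equilibrium.
(Y, X): Player 1 prefers X (3 > -3); Player 2 prefers Y (6 > -4) — not an equilibrium.
(Y, Y): Player 1 prefers X (1 > -6) — not an equilibrium.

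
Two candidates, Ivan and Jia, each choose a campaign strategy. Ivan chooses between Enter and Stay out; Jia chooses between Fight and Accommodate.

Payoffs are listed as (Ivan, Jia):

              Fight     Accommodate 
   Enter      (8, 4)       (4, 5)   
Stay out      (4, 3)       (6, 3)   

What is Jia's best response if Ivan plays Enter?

Against Enter, Jia earns 4 from Fight and 5 from Accommodate.
So Accommodate is the best response.

Accommodate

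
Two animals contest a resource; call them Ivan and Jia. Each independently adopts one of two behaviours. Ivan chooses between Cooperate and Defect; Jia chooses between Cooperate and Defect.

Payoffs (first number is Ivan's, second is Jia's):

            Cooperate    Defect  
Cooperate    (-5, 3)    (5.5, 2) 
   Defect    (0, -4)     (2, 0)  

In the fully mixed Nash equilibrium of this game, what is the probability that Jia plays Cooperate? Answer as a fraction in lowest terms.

7/17

Let y be the probability that Jia plays Cooperate. In a completely mixed equilibrium, Ivan must be indifferent between Cooperate and Defect.
Ivan's expected payoff from Cooperate is −5y + 5.5(1−y); from Defect it is 2(1−y).
Setting these equal: −10.5y + 5.5 = −2y + 2, so y = 7/17.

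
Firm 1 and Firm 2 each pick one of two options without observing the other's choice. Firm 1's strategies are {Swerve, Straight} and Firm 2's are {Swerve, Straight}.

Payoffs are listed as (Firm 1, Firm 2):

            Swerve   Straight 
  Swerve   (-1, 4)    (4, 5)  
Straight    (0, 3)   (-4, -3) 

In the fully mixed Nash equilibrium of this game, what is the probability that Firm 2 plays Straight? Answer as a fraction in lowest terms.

1/9

Let y be the probability that Firm 2 plays Swerve. In a completely mixed equilibrium, Firm 1 must be indifferent between Swerve and Straight.
Firm 1's expected payoff from Swerve is −y + 4(1−y); from Straight it is −4(1−y).
Setting these equal: −5y + 4 = 4y − 4, so y = 8/9.
Therefore Firm 2 plays Straight with probability 1 − 8/9 = 1/9.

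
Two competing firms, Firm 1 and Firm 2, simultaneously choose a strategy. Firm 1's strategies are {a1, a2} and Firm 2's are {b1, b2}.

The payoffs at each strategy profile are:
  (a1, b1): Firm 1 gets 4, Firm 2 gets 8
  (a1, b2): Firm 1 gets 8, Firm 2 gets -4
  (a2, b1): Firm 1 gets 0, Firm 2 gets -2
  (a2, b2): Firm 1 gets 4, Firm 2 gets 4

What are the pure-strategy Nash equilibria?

(a1, b1): Firm 1 gets 4 ≥ 0 from a2, and Firm 2 gets 8 ≥ -4 from b2 — Nash equilibrium.
(a1, b2): Firm 2 prefers b1 (8 > -4) — not an equilibrium.
(a2, b1): Firm 1 prefers a1 (4 > 0); Firm 2 prefers b2 (4 > -2) — not an equilibrium.
(a2, b2): Firm 1 prefers a1 (8 > 4) — not an equilibrium.

(a1, b1)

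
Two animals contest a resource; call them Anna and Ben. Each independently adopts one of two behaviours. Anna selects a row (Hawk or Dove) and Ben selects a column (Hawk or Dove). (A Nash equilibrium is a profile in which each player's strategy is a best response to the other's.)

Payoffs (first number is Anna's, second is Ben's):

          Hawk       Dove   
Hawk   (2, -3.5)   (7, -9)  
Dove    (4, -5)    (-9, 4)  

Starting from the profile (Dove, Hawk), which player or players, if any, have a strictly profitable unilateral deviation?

Ben

Anna at (Dove, Hawk) earns 4; deviating to Hawk yields 2 — not better.
Ben earns -5; deviating to Dove yields 4 — a strict improvement.
Only Ben has a strictly profitable deviation.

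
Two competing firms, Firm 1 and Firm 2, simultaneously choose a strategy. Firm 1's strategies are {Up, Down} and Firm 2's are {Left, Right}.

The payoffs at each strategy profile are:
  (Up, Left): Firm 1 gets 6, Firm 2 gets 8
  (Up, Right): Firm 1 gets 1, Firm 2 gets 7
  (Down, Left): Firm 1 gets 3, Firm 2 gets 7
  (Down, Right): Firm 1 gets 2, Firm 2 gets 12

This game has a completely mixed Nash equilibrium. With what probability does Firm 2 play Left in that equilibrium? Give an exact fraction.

1/4

Let q be the probability that Firm 2 plays Left. In a completely mixed equilibrium, Firm 1 must be indifferent between Up and Down.
Firm 1's expected payoff from Up is 6q + (1−q); from Down it is 3q + 2(1−q).
Setting these equal: 5q + 1 = q + 2, so q = 1/4.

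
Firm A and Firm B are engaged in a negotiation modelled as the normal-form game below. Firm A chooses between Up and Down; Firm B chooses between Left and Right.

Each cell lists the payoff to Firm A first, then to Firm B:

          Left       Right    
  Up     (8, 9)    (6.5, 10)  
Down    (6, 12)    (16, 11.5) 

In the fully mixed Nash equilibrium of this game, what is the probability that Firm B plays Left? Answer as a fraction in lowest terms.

Let c be the probability that Firm B plays Left. In a completely mixed equilibrium, Firm A must be indifferent between Up and Down.
Firm A's expected payoff from Up is 8c + 6.5(1−c); from Down it is 6c + 16(1−c).
Setting these equal: 1.5c + 6.5 = −10c + 16, so c = 19/23.

19/23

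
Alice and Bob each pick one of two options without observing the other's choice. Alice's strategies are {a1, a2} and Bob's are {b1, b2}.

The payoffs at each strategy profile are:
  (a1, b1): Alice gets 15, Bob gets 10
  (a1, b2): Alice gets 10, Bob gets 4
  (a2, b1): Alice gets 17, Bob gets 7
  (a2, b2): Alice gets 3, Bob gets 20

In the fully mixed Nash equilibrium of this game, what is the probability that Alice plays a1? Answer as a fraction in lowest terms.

Let r be the probability that Alice plays a1. In a completely mixed equilibrium, Bob must be indifferent between b1 and b2.
Bob's expected payoff from b1 is 10r + 7(1−r); from b2 it is 4r + 20(1−r).
Setting these equal: 3r + 7 = −16r + 20, so r = 13/19.

13/19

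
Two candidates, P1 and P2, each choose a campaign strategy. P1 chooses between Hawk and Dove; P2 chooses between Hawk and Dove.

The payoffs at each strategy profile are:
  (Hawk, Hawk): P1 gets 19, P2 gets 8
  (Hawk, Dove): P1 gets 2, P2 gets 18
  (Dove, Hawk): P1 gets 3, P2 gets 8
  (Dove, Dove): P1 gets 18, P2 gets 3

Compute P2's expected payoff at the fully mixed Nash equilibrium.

First find x, the probability P1 plays Hawk, from P2's indifference between Hawk and Dove: 8x + 8(1−x) = 18x + 3(1−x), giving x = 1/3.
Since P2 is indifferent in equilibrium, P2's expected payoff equals the payoff from either column against (1/3, 2/3). Using Hawk: 8(1/3) + 8(2/3) = 8.

8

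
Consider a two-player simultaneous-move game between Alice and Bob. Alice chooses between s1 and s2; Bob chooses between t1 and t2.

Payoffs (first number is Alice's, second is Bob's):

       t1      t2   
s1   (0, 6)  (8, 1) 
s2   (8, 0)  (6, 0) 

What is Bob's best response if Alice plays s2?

either — both t1 and t2 are best responses

Against s2, Bob earns 0 from t1 and 0 from t2.
So either strategy is a best response.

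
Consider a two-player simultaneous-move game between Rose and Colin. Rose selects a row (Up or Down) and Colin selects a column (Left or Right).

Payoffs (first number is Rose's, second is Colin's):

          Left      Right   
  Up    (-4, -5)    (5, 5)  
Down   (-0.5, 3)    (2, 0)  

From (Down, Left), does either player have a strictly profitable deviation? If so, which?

Neither

Rose at (Down, Left) earns -0.5; deviating to Up yields -4 — not better.
Colin earns 3; deviating to Right yields 0 — not better.
Neither player can strictly improve; the profile is a Nash equilibrium.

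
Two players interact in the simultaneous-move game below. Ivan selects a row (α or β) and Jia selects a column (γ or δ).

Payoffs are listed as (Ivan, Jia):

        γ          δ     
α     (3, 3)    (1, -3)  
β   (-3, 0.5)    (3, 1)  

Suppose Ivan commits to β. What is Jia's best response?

Against β, Jia earns 0.5 from γ and 1 from δ.
So δ is the best response.

δ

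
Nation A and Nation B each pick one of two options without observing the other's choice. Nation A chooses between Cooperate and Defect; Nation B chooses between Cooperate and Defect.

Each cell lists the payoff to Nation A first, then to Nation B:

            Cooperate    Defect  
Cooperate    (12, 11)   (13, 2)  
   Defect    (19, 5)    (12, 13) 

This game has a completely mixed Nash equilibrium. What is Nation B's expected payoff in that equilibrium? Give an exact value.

First find p, the probability Nation A plays Cooperate, from Nation B's indifference between Cooperate and Defect: 11p + 5(1−p) = 2p + 13(1−p), giving p = 8/17.
Since Nation B is indifferent in equilibrium, Nation B's expected payoff equals the payoff from either column against (8/17, 9/17). Using Cooperate: 11(8/17) + 5(9/17) = 133/17.

133/17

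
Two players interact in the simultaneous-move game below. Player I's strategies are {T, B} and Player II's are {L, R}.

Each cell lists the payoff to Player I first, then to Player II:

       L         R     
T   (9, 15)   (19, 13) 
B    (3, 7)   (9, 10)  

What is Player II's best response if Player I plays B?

Against B, Player II earns 7 from L and 10 from R.
So R is the best response.

R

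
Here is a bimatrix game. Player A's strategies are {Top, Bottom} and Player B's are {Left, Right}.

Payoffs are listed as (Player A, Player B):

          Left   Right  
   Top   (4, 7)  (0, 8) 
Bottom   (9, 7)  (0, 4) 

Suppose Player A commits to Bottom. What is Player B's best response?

Against Bottom, Player B earns 7 from Left and 4 from Right.
So Left is the best response.

Left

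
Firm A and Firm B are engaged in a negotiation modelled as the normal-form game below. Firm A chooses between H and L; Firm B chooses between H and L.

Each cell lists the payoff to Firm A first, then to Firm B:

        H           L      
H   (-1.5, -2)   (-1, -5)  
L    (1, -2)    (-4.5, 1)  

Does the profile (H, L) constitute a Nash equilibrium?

No

At (H, L), Firm A earns -1; switching to L would give -4.5, so Firm A has no profitable deviation.
Firm B earns -5; switching to H would give -2, so Firm B would deviate.
Since at least one player can profitably deviate, this is not a Nash equilibrium.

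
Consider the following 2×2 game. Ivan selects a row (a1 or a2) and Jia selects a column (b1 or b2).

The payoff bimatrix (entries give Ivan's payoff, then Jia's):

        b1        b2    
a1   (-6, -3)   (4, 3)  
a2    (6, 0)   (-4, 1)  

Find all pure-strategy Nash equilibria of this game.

(a1, b2)

(a1, b1): Ivan prefers a2 (6 > -6); Jia prefers b2 (3 > -3) — not an equilibrium.
(a1, b2): Ivan gets 4 ≥ -4 from a2, and Jia gets 3 ≥ -3 from b1 — Nash equilibrium.
(a2, b1): Jia prefers b2 (1 > 0) — not an equilibrium.
(a2, b2): Ivan prefers a1 (4 > -4) — not an equilibrium.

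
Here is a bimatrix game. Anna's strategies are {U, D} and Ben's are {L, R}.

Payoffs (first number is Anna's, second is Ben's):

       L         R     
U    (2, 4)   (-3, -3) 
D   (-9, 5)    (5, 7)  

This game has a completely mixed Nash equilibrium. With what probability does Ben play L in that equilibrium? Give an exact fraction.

8/19

Let q be the probability that Ben plays L. In a completely mixed equilibrium, Anna must be indifferent between U and D.
Anna's expected payoff from U is 2q − 3(1−q); from D it is −9q + 5(1−q).
Setting these equal: 5q − 3 = −14q + 5, so q = 8/19.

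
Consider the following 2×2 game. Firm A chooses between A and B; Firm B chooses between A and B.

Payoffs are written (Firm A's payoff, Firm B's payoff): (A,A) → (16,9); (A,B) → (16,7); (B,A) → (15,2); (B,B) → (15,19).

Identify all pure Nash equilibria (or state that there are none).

(A, A): Firm A gets 16 ≥ 15 from B, and Firm B gets 9 ≥ 7 from B — Nash equilibrium.
(A, B): Firm B prefers A (9 > 7) — not an equilibrium.
(B, A): Firm A prefers A (16 > 15); Firm B prefers B (19 > 2) — not an equilibrium.
(B, B): Firm A prefers A (16 > 15) — not an equilibrium.

(A, A)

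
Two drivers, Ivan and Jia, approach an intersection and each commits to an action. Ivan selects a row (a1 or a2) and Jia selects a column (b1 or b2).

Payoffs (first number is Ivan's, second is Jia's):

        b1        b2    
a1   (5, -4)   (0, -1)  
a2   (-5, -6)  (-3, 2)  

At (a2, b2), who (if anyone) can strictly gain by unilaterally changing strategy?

Ivan at (a2, b2) earns -3; deviating to a1 yields 0 — a strict improvement.
Jia earns 2; deviating to b1 yields -6 — not better.
Only Ivan has a strictly profitable deviation.

Ivan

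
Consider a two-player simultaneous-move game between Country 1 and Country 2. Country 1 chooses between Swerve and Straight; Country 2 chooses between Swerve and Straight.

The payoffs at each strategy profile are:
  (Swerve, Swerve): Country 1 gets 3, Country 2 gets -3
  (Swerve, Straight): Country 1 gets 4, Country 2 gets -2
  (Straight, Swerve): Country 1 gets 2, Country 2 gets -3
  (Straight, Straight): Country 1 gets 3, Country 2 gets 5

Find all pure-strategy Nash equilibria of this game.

(Swerve, Swerve): Country 2 prefers Straight (-2 > -3) — not an equilibrium.
(Swerve, Straight): Country 1 gets 4 ≥ 3 from Straight, and Country 2 gets -2 ≥ -3 from Swerve — Nash equilibrium.
(Straight, Swerve): Country 1 prefers Swerve (3 > 2); Country 2 prefers Straight (5 > -3) — not an equilibrium.
(Straight, Straight): Country 1 prefers Swerve (4 > 3) — not an equilibrium.

(Swerve, Straight)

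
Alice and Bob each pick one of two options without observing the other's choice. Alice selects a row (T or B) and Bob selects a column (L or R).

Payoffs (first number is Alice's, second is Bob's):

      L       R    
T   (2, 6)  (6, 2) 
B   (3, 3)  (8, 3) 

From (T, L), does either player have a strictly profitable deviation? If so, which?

Alice

Alice at (T, L) earns 2; deviating to B yields 3 — a strict improvement.
Bob earns 6; deviating to R yields 2 — not better.
Only Alice has a strictly profitable deviation.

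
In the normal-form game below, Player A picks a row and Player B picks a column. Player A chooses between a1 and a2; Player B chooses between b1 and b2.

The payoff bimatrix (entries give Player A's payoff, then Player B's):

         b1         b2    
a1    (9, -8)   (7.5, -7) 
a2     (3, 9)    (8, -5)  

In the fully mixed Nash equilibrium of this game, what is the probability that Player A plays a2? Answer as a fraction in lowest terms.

1/15

Let p be the probability that Player A plays a1. In a completely mixed equilibrium, Player B must be indifferent between b1 and b2.
Player B's expected payoff from b1 is −8p + 9(1−p); from b2 it is −7p − 5(1−p).
Setting these equal: −17p + 9 = −2p − 5, so p = 14/15.
Therefore Player A plays a2 with probability 1 − 14/15 = 1/15.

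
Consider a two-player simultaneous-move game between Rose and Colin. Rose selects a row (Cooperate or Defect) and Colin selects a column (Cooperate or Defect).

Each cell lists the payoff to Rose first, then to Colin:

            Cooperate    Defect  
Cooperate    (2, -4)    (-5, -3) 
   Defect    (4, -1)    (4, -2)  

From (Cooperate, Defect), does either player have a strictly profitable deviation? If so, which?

Rose

Rose at (Cooperate, Defect) earns -5; deviating to Defect yields 4 — a strict improvement.
Colin earns -3; deviating to Cooperate yields -4 — not better.
Only Rose has a strictly profitable deviation.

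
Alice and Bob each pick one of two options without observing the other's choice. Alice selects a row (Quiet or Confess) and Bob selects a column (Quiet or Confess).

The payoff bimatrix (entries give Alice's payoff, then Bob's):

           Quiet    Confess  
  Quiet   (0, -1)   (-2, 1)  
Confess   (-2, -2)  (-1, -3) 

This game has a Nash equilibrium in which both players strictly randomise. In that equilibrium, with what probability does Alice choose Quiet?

Let p be the probability that Alice plays Quiet. In a completely mixed equilibrium, Bob must be indifferent between Quiet and Confess.
Bob's expected payoff from Quiet is −p − 2(1−p); from Confess it is p − 3(1−p).
Setting these equal: p − 2 = 4p − 3, so p = 1/3.

1/3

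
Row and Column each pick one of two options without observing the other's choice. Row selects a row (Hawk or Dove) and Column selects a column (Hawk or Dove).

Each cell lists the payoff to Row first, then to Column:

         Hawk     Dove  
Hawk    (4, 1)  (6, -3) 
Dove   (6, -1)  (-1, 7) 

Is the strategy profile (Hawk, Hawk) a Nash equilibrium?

At (Hawk, Hawk), Row earns 4; switching to Dove would give 6, so Row would deviate.
Column earns 1; switching to Dove would give -3, so Column has no profitable deviation.
Since at least one player can profitably deviate, this is not a Nash equilibrium.

No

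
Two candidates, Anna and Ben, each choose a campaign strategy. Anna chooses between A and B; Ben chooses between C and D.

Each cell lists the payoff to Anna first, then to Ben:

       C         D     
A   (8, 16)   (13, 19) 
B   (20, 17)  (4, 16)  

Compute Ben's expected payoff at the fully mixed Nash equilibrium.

First find p, the probability Anna plays A, from Ben's indifference between C and D: 16p + 17(1−p) = 19p + 16(1−p), giving p = 1/4.
Since Ben is indifferent in equilibrium, Ben's expected payoff equals the payoff from either column against (1/4, 3/4). Using C: 16(1/4) + 17(3/4) = 67/4.

67/4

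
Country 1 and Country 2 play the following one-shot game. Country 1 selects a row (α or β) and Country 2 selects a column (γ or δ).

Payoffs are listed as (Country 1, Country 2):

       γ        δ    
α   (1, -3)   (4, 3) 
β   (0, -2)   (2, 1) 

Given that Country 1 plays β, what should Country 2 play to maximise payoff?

δ

Against β, Country 2 earns -2 from γ and 1 from δ.
So δ is the best response.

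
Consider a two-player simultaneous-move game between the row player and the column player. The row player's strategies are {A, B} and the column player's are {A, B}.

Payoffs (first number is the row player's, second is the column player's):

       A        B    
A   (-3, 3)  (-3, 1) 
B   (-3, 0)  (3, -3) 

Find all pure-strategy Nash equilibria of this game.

(A, A): the row player gets -3 ≥ -3 from B, and the column player gets 3 ≥ 1 from B — Nash equilibrium.
(A, B): the row player prefers B (3 > -3); the column player prefers A (3 > 1) — not an equilibrium.
(B, A): the row player gets -3 ≥ -3 from A, and the column player gets 0 ≥ -3 from B — Nash equilibrium.
(B, B): the column player prefers A (0 > -3) — not an equilibrium.

(A, A) and (B, A)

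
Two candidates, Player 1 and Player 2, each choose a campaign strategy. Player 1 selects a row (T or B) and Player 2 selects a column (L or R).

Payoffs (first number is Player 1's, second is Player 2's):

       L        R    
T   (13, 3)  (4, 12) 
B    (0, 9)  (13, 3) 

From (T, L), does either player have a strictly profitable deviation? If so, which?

Player 1 at (T, L) earns 13; deviating to B yields 0 — not better.
Player 2 earns 3; deviating to R yields 12 — a strict improvement.
Only Player 2 has a strictly profitable deviation.

Player 2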